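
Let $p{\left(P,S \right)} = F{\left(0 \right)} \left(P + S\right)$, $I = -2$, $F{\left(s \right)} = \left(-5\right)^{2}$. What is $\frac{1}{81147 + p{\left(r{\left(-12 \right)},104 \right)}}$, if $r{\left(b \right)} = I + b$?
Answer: $\frac{1}{83397} \approx 1.1991 \cdot 10^{-5}$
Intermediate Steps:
$F{\left(s \right)} = 25$
$r{\left(b \right)} = -2 + b$
$p{\left(P,S \right)} = 25 P + 25 S$ ($p{\left(P,S \right)} = 25 \left(P + S\right) = 25 P + 25 S$)
$\frac{1}{81147 + p{\left(r{\left(-12 \right)},104 \right)}} = \frac{1}{81147 + \left(25 \left(-2 - 12\right) + 25 \cdot 104\right)} = \frac{1}{81147 + \left(25 \left(-14\right) + 2600\right)} = \frac{1}{81147 + \left(-350 + 2600\right)} = \frac{1}{81147 + 2250} = \frac{1}{83397}$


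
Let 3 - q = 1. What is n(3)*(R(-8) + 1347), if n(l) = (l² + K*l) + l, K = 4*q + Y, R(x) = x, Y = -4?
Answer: 32136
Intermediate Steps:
q = 2 (q = 3 - 1*1 = 3 - 1 = 2)
K = 4 (K = 4*2 - 4 = 8 - 4 = 4)
n(l) = l² + 5*l (n(l) = (l² + 4*l) + l = l² + 5*l)
n(3)*(R(-8) + 1347) = (3*(5 + 3))*(-8 + 1347) = (3*8)*1339 = 24*1339 = 32136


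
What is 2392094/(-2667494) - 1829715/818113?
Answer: -3418878491416/1091155759411 ≈ -3.1333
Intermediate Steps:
2392094/(-2667494) - 1829715/818113 = 2392094*(-1/2667494) - 1829715*1/818113 = -1196047/1333747 - 1829715/818113 = -3418878491416/1091155759411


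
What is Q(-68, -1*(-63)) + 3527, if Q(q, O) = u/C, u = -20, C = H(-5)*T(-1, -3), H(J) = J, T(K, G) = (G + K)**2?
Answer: 14109/4 ≈ 3527.3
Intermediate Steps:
C = -80 (C = -5*(-3 - 1)**2 = -5*(-4)**2 = -5*16 = -80)
Q(q, O) = 1/4 (Q(q, O) = -20/(-80) = -20*(-1/80) = 1/4)
Q(-68, -1*(-63)) + 3527 = 1/4 + 3527 = 14109/4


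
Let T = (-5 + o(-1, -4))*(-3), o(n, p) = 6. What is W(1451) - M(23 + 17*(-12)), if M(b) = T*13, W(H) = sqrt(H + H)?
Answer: 39 + sqrt(2902) ≈ 92.870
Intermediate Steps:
W(H) = sqrt(2)*sqrt(H) (W(H) = sqrt(2*H) = sqrt(2)*sqrt(H))
T = -3 (T = (-5 + 6)*(-3) = 1*(-3) = -3)
M(b) = -39 (M(b) = -3*13 = -39)
W(1451) - M(23 + 17*(-12)) = sqrt(2)*sqrt(1451) - 1*(-39) = sqrt(2902) + 39 = 39 + sqrt(2902)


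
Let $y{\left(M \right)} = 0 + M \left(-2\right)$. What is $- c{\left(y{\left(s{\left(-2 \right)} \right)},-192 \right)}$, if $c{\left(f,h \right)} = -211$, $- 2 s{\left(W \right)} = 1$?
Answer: $211$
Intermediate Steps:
$s{\left(W \right)} = - \frac{1}{2}$ ($s{\left(W \right)} = \left(- \frac{1}{2}\right) 1 = - \frac{1}{2}$)
$y{\left(M \right)} = - 2 M$ ($y{\left(M \right)} = 0 - 2 M = - 2 M$)
$- c{\left(y{\left(s{\left(-2 \right)} \right)},-192 \right)} = \left(-1\right) \left(-211\right) = 211$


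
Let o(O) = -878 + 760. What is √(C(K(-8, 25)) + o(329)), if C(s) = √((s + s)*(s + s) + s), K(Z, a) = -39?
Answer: √(-118 + √6045) ≈ 6.3443*I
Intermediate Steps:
o(O) = -118
C(s) = √(s + 4*s²) (C(s) = √((2*s)*(2*s) + s) = √(4*s² + s) = √(s + 4*s²))
√(C(K(-8, 25)) + o(329)) = √(√(-39*(1 + 4*(-39))) - 118) = √(√(-39*(1 - 156)) - 118) = √(√(-39*(-155)) - 118) = √(√6045 - 118) = √(-118 + √6045)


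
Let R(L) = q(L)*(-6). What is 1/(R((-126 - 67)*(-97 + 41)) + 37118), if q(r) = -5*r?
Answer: 1/361358 ≈ 2.7673e-6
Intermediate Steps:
R(L) = 30*L (R(L) = -5*L*(-6) = 30*L)
1/(R((-126 - 67)*(-97 + 41)) + 37118) = 1/(30*((-126 - 67)*(-97 + 41)) + 37118) = 1/(30*(-193*(-56)) + 37118) = 1/(30*10808 + 37118) = 1/(324240 + 37118) = 1/361358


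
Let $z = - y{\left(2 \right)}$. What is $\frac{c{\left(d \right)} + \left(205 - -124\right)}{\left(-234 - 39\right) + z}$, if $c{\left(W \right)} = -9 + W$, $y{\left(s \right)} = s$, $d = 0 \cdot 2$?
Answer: $- \frac{64}{55} \approx -1.1636$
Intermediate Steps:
$d = 0$
$z = -2$ ($z = \left(-1\right) 2 = -2$)
$\frac{c{\left(d \right)} + \left(205 - -124\right)}{\left(-234 - 39\right) + z} = \frac{\left(-9 + 0\right) + \left(205 - -124\right)}{\left(-234 - 39\right) - 2} = \frac{-9 + \left(205 + 124\right)}{-273 - 2} = \frac{-9 + 329}{-275} = 320 \left(- \frac{1}{275}\right) = - \frac{64}{55}$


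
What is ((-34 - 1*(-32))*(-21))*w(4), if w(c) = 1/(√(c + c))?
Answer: 21*√2/2 ≈ 14.849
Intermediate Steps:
w(c) = √2/(2*√c) (w(c) = 1/(√(2*c)) = 1/(√2*√c) = √2/(2*√c))
((-34 - 1*(-32))*(-21))*w(4) = ((-34 - 1*(-32))*(-21))*(√2/(2*√4)) = ((-34 + 32)*(-21))*((½)*√2*(½)) = (-2*(-21))*(√2/4) = 42*(√2/4) = 21*√2/2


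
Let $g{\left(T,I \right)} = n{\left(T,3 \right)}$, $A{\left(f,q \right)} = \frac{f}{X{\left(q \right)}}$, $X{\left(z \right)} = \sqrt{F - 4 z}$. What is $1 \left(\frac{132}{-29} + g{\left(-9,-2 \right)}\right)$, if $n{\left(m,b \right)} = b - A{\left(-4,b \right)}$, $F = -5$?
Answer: $- \frac{45}{29} - \frac{4 i \sqrt{17}}{17} \approx -1.5517 - 0.97014 i$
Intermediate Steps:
$X{\left(z \right)} = \sqrt{-5 - 4 z}$
$A{\left(f,q \right)} = \frac{f}{\sqrt{-5 - 4 q}}$
$n{\left(m,b \right)} = b + \frac{4}{\sqrt{-5 - 4 b}}$ ($n{\left(m,b \right)} = b - - \frac{4}{\sqrt{-5 - 4 b}} = b + \frac{4}{\sqrt{-5 - 4 b}}$)
$g{\left(T,I \right)} = 3 - \frac{4 i \sqrt{17}}{17}$ ($g{\left(T,I \right)} = 3 + \frac{4}{\sqrt{-5 - 12}} = 3 + \frac{4}{i \sqrt{17}} = 3 + 4 \left(- \frac{i \sqrt{17}}{17}\right) = 3 - \frac{4 i \sqrt{17}}{17}$)
$1 \left(\frac{132}{-29} + g{\left(-9,-2 \right)}\right) = 1 \left(\frac{132}{-29} + \left(3 - \frac{4 i \sqrt{17}}{17}\right)\right) = 1 \left(132 \left(- \frac{1}{29}\right) + \left(3 - \frac{4 i \sqrt{17}}{17}\right)\right) = 1 \left(- \frac{132}{29} + \left(3 - \frac{4 i \sqrt{17}}{17}\right)\right) = 1 \left(- \frac{45}{29} - \frac{4 i \sqrt{17}}{17}\right) = - \frac{45}{29} - \frac{4 i \sqrt{17}}{17}$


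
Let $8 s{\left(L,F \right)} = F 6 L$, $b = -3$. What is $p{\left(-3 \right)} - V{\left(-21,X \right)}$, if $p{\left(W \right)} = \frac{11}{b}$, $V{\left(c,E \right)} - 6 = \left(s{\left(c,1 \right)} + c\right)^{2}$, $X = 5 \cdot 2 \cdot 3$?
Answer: $- \frac{65291}{48} \approx -1360.2$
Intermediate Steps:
$s{\left(L,F \right)} = \frac{3 F L}{4}$ ($s{\left(L,F \right)} = \frac{F 6 L}{8} = \frac{6 F L}{8} = \frac{3 F L}{4}$)
$X = 30$ ($X = 10 \cdot 3 = 30$)
$V{\left(c,E \right)} = 6 + \frac{49 c^{2}}{16}$ ($V{\left(c,E \right)} = 6 + \left(\frac{3}{4} \cdot 1 c + c\right)^{2} = 6 + \left(\frac{3 c}{4} + c\right)^{2} = 6 + \left(\frac{7 c}{4}\right)^{2} = 6 + \frac{49 c^{2}}{16}$)
$p{\left(W \right)} = - \frac{11}{3}$ ($p{\left(W \right)} = \frac{11}{-3} = 11 \left(- \frac{1}{3}\right) = - \frac{11}{3}$)
$p{\left(-3 \right)} - V{\left(-21,X \right)} = - \frac{11}{3} - \left(6 + \frac{49 \left(-21\right)^{2}}{16}\right) = - \frac{11}{3} - \left(6 + \frac{49}{16} \cdot 441\right) = - \frac{11}{3} - \left(6 + \frac{21609}{16}\right) = - \frac{11}{3} - \frac{21705}{16} = - \frac{65291}{48}$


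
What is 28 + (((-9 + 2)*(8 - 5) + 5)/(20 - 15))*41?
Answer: -516/5 ≈ -103.20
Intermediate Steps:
28 + (((-9 + 2)*(8 - 5) + 5)/(20 - 15))*41 = 28 + ((-7*3 + 5)/5)*41 = 28 + ((-21 + 5)*(⅕))*41 = 28 - 16*⅕*41 = 28 - 16/5*41 = 28 - 656/5 = -516/5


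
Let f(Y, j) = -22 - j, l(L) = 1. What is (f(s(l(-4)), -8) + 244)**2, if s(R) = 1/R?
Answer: 52900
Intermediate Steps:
(f(s(l(-4)), -8) + 244)**2 = ((-22 - 1*(-8)) + 244)**2 = ((-22 + 8) + 244)**2 = (-14 + 244)**2 = 230**2 = 52900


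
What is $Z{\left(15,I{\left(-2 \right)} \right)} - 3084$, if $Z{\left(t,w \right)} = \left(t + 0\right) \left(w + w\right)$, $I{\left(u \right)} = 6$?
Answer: $-2904$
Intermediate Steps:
$Z{\left(t,w \right)} = 2 t w$ ($Z{\left(t,w \right)} = t 2 w = 2 t w$)
$Z{\left(15,I{\left(-2 \right)} \right)} - 3084 = 2 \cdot 15 \cdot 6 - 3084 = 180 - 3084 = -2904$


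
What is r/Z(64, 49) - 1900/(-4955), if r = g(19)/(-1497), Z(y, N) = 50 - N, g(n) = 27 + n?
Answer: 523274/1483527 ≈ 0.35272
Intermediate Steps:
r = -46/1497 (r = (27 + 19)/(-1497) = 46*(-1/1497) = -46/1497 ≈ -0.030728)
r/Z(64, 49) - 1900/(-4955) = -46/(1497*(50 - 1*49)) - 1900/(-4955) = -46/(1497*(50 - 49)) - 1900*(-1/4955) = -46/1497/1 + 380/991 = -46/1497*1 + 380/991 = -46/1497 + 380/991 = 523274/1483527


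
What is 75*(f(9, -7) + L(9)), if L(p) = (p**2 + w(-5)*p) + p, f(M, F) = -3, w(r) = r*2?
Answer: -225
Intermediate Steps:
w(r) = 2*r
L(p) = p**2 - 9*p (L(p) = (p**2 + (2*(-5))*p) + p = (p**2 - 10*p) + p = p**2 - 9*p)
75*(f(9, -7) + L(9)) = 75*(-3 + 9*(-9 + 9)) = 75*(-3 + 9*0) = 75*(-3 + 0) = 75*(-3) = -225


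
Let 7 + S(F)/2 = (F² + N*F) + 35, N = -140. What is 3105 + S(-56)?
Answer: 25113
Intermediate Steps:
S(F) = 56 - 280*F + 2*F² (S(F) = -14 + 2*((F² - 140*F) + 35) = -14 + 2*(35 + F² - 140*F) = -14 + (70 - 280*F + 2*F²) = 56 - 280*F + 2*F²)
3105 + S(-56) = 3105 + (56 - 280*(-56) + 2*(-56)²) = 3105 + (56 + 15680 + 2*3136) = 3105 + (56 + 15680 + 6272) = 3105 + 22008 = 25113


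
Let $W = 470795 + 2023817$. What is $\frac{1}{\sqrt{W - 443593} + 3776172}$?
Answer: $\frac{1258724}{4753157640855} - \frac{\sqrt{227891}}{4753157640855} \approx 2.6472 \cdot 10^{-7}$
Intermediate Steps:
$W = 2494612$
$\frac{1}{\sqrt{W - 443593} + 3776172} = \frac{1}{\sqrt{2494612 - 443593} + 3776172} = \frac{1}{\sqrt{2051019} + 3776172} = \frac{1}{3 \sqrt{227891} + 3776172} = \frac{1}{3776172 + 3 \sqrt{227891}}$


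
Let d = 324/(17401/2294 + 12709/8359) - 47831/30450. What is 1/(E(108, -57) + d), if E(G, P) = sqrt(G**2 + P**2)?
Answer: -1076620531141304800050/435458591114950211975819 + 94965858031317907500*sqrt(1657)/435458591114950211975819 ≈ 0.0064049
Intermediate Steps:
d = 191354877541/5626303050 (d = 324/(17401*(1/2294) + 12709*(1/8359)) - 47831*1/30450 = 324/(17401/2294 + 12709/8359) - 6833/4350 = 324/(174609405/19175546) - 6833/4350 = 324*(19175546/174609405) - 6833/4350 = 230106552/6467015 - 6833/4350 = 191354877541/5626303050 ≈ 34.011)
1/(E(108, -57) + d) = 1/(sqrt(108**2 + (-57)**2) + 191354877541/5626303050) = 1/(sqrt(11664 + 3249) + 191354877541/5626303050) = 1/(sqrt(14913) + 191354877541/5626303050) = 1/(3*sqrt(1657) + 191354877541/5626303050) = 1/(191354877541/5626303050 + 3*sqrt(1657))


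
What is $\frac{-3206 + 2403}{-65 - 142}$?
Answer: $\frac{803}{207} \approx 3.8792$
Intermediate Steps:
$\frac{-3206 + 2403}{-65 - 142} = - \frac{803}{-207} = \left(-803\right) \left(- \frac{1}{207}\right) = \frac{803}{207}$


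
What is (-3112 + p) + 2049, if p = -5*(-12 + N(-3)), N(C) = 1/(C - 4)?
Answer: -7016/7 ≈ -1002.3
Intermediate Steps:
N(C) = 1/(-4 + C)
p = 425/7 (p = -5*(-12 + 1/(-4 - 3)) = -5*(-12 + 1/(-7)) = -5*(-12 - 1/7) = -5*(-85/7) = 425/7 ≈ 60.714)
(-3112 + p) + 2049 = (-3112 + 425/7) + 2049 = -21359/7 + 2049 = -7016/7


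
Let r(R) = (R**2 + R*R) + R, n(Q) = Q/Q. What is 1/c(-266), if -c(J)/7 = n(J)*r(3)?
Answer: -1/147 ≈ -0.0068027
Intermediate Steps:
n(Q) = 1
r(R) = R + 2*R**2 (r(R) = (R**2 + R**2) + R = 2*R**2 + R = R + 2*R**2)
c(J) = -147 (c(J) = -7*3*(1 + 2*3) = -7*3*(1 + 6) = -7*3*7 = -7*21 = -147)
1/c(-266) = 1/(-147) = -1/147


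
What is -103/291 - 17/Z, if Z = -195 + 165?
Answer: 619/2910 ≈ 0.21271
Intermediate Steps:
Z = -30
-103/291 - 17/Z = -103/291 - 17/(-30) = -103*1/291 - 17*(-1/30) = -103/291 + 17/30 = 619/2910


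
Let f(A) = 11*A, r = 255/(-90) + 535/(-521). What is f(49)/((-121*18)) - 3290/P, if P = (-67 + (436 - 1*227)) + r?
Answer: -411499669/17100270 ≈ -24.064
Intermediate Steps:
r = -12067/3126 (r = 255*(-1/90) + 535*(-1/521) = -17/6 - 535/521 = -12067/3126 ≈ -3.8602)
P = 431825/3126 (P = (-67 + (436 - 1*227)) - 12067/3126 = (-67 + (436 - 227)) - 12067/3126 = (-67 + 209) - 12067/3126 = 142 - 12067/3126 = 431825/3126 ≈ 138.14)
f(49)/((-121*18)) - 3290/P = (11*49)/((-121*18)) - 3290/431825/3126 = 539/(-2178) - 3290*3126/431825 = 539*(-1/2178) - 2056908/86365 = -49/198 - 2056908/86365 = -411499669/17100270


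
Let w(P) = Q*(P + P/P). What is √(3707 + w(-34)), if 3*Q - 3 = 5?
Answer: √3619 ≈ 60.158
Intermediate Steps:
Q = 8/3 (Q = 1 + (⅓)*5 = 1 + 5/3 = 8/3 ≈ 2.6667)
w(P) = 8/3 + 8*P/3 (w(P) = 8*(P + P/P)/3 = 8*(P + 1)/3 = 8*(1 + P)/3 = 8/3 + 8*P/3)
√(3707 + w(-34)) = √(3707 + (8/3 + (8/3)*(-34))) = √(3707 + (8/3 - 272/3)) = √(3707 - 88) = √3619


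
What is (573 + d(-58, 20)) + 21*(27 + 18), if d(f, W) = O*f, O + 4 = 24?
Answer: 358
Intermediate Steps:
O = 20 (O = -4 + 24 = 20)
d(f, W) = 20*f
(573 + d(-58, 20)) + 21*(27 + 18) = (573 + 20*(-58)) + 21*(27 + 18) = (573 - 1160) + 21*45 = -587 + 945 = 358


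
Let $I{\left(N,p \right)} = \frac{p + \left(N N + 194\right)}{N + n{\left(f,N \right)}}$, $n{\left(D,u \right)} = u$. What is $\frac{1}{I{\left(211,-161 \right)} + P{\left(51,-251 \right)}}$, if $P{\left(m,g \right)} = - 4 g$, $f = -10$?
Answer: $\frac{211}{234121} \approx 0.00090124$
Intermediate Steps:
$I{\left(N,p \right)} = \frac{194 + p + N^{2}}{2 N}$ ($I{\left(N,p \right)} = \frac{p + \left(N N + 194\right)}{N + N} = \frac{p + \left(N^{2} + 194\right)}{2 N} = \left(p + \left(194 + N^{2}\right)\right) \frac{1}{2 N} = \left(194 + p + N^{2}\right) \frac{1}{2 N} = \frac{194 + p + N^{2}}{2 N}$)
$\frac{1}{I{\left(211,-161 \right)} + P{\left(51,-251 \right)}} = \frac{1}{\frac{194 - 161 + 211^{2}}{2 \cdot 211} - -1004} = \frac{1}{\frac{1}{2} \cdot \frac{1}{211} \left(194 - 161 + 44521\right) + 1004} = \frac{1}{\frac{1}{2} \cdot \frac{1}{211} \cdot 44554 + 1004} = \frac{1}{\frac{22277}{211} + 1004} = \frac{1}{\frac{234121}{211}} = \frac{211}{234121}$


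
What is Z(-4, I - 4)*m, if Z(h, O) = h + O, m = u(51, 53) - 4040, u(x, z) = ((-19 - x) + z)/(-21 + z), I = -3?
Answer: 1422267/32 ≈ 44446.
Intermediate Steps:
u(x, z) = (-19 + z - x)/(-21 + z)
m = -129297/32 (m = (-19 + 53 - 1*51)/(-21 + 53) - 4040 = (-19 + 53 - 51)/32 - 4040 = (1/32)*(-17) - 4040 = -17/32 - 4040 = -129297/32 ≈ -4040.5)
Z(h, O) = O + h
Z(-4, I - 4)*m = ((-3 - 4) - 4)*(-129297/32) = (-7 - 4)*(-129297/32) = -11*(-129297/32) = 1422267/32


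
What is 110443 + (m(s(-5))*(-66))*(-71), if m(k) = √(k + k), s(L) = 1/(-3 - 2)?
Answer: 110443 + 4686*I*√10/5 ≈ 1.1044e+5 + 2963.7*I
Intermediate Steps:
s(L) = -⅕ (s(L) = 1/(-5) = -⅕)
m(k) = √2*√k (m(k) = √(2*k) = √2*√k)
110443 + (m(s(-5))*(-66))*(-71) = 110443 + ((√2*√(-⅕))*(-66))*(-71) = 110443 + ((√2*(I*√5/5))*(-66))*(-71) = 110443 + ((I*√10/5)*(-66))*(-71) = 110443 - 66*I*√10/5*(-71) = 110443 + 4686*I*√10/5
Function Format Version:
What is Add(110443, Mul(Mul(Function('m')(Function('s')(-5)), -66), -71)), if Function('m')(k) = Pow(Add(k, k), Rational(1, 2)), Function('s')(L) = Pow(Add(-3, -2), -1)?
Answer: Add(110443, Mul(Rational(4686, 5), I, Pow(10, Rational(1, 2)))) ≈ Add(1.1044e+5, Mul(2963.7, I))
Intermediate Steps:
Function('s')(L) = Rational(-1, 5) (Function('s')(L) = Pow(-5, -1) = Rational(-1, 5))
Function('m')(k) = Mul(Pow(2, Rational(1, 2)), Pow(k, Rational(1, 2))) (Function('m')(k) = Pow(Mul(2, k), Rational(1, 2)) = Mul(Pow(2, Rational(1, 2)), Pow(k, Rational(1, 2))))
Add(110443, Mul(Mul(Function('m')(Function('s')(-5)), -66), -71)) = Add(110443, Mul(Mul(Mul(Pow(2, Rational(1, 2)), Pow(Rational(-1, 5), Rational(1, 2))), -66), -71)) = Add(110443, Mul(Mul(Mul(Pow(2, Rational(1, 2)), Mul(Rational(1, 5), I, Pow(5, Rational(1, 2)))), -66), -71)) = Add(110443, Mul(Mul(Mul(Rational(1, 5), I, Pow(10, Rational(1, 2))), -66), -71)) = Add(110443, Mul(Mul(Rational(-66, 5), I, Pow(10, Rational(1, 2))), -71)) = Add(110443, Mul(Rational(4686, 5), I, Pow(10, Rational(1, 2))))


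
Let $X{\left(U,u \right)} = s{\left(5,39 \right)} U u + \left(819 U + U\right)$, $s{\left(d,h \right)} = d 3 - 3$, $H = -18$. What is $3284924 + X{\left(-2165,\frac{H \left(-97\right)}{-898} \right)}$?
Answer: $\frac{700501716}{449} \approx 1.5601 \cdot 10^{6}$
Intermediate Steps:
$s{\left(d,h \right)} = -3 + 3 d$ ($s{\left(d,h \right)} = 3 d - 3 = -3 + 3 d$)
$X{\left(U,u \right)} = 820 U + 12 U u$ ($X{\left(U,u \right)} = \left(-3 + 3 \cdot 5\right) U u + \left(819 U + U\right) = \left(-3 + 15\right) U u + 820 U = 12 U u + 820 U = 820 U + 12 U u$)
$3284924 + X{\left(-2165,\frac{H \left(-97\right)}{-898} \right)} = 3284924 + 4 \left(-2165\right) \left(205 + 3 \frac{\left(-18\right) \left(-97\right)}{-898}\right) = 3284924 + 4 \left(-2165\right) \left(205 + 3 \cdot 1746 \left(- \frac{1}{898}\right)\right) = 3284924 + 4 \left(-2165\right) \left(205 + 3 \left(- \frac{873}{449}\right)\right) = 3284924 + 4 \left(-2165\right) \left(205 - \frac{2619}{449}\right) = 3284924 + 4 \left(-2165\right) \frac{89426}{449} = 3284924 - \frac{774429160}{449} = \frac{700501716}{449}$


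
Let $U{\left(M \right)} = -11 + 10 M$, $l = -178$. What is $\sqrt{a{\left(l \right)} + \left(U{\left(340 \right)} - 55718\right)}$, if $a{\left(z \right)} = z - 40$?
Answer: $i \sqrt{52547} \approx 229.23 i$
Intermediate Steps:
$a{\left(z \right)} = -40 + z$ ($a{\left(z \right)} = z - 40 = -40 + z$)
$\sqrt{a{\left(l \right)} + \left(U{\left(340 \right)} - 55718\right)} = \sqrt{\left(-40 - 178\right) + \left(\left(-11 + 10 \cdot 340\right) - 55718\right)} = \sqrt{-218 + \left(\left(-11 + 3400\right) - 55718\right)} = \sqrt{-218 + \left(3389 - 55718\right)} = \sqrt{-218 - 52329} = \sqrt{-52547} = i \sqrt{52547}$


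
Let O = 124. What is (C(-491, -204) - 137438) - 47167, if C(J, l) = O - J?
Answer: -183990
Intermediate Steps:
C(J, l) = 124 - J
(C(-491, -204) - 137438) - 47167 = ((124 - 1*(-491)) - 137438) - 47167 = ((124 + 491) - 137438) - 47167 = (615 - 137438) - 47167 = -136823 - 47167 = -183990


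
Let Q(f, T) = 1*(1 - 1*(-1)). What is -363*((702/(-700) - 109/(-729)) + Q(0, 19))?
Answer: -35401091/85050 ≈ -416.24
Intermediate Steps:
Q(f, T) = 2 (Q(f, T) = 1*(1 + 1) = 1*2 = 2)
-363*((702/(-700) - 109/(-729)) + Q(0, 19)) = -363*((702/(-700) - 109/(-729)) + 2) = -363*((702*(-1/700) - 109*(-1/729)) + 2) = -363*((-351/350 + 109/729) + 2) = -363*(-217729/255150 + 2) = -363*292571/255150 = -35401091/85050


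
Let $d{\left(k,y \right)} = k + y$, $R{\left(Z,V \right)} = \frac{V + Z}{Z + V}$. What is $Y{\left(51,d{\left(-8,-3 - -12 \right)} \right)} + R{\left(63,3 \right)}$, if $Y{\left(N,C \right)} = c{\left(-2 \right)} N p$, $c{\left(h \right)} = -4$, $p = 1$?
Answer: $-203$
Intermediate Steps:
$R{\left(Z,V \right)} = 1$ ($R{\left(Z,V \right)} = \frac{V + Z}{V + Z} = 1$)
$Y{\left(N,C \right)} = - 4 N$ ($Y{\left(N,C \right)} = - 4 N 1 = - 4 N$)
$Y{\left(51,d{\left(-8,-3 - -12 \right)} \right)} + R{\left(63,3 \right)} = \left(-4\right) 51 + 1 = -204 + 1 = -203$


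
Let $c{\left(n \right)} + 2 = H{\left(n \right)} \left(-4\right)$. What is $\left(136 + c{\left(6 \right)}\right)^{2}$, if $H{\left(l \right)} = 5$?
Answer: $12996$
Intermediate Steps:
$c{\left(n \right)} = -22$ ($c{\left(n \right)} = -2 + 5 \left(-4\right) = -2 - 20 = -22$)
$\left(136 + c{\left(6 \right)}\right)^{2} = \left(136 - 22\right)^{2} = 114^{2} = 12996$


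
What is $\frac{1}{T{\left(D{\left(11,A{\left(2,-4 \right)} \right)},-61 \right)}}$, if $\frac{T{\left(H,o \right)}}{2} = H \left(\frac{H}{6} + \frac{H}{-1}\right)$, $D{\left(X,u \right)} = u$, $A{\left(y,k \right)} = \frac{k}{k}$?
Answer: $- \frac{3}{5} \approx -0.6$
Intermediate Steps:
$A{\left(y,k \right)} = 1$
$T{\left(H,o \right)} = - \frac{5 H^{2}}{3}$ ($T{\left(H,o \right)} = 2 H \left(\frac{H}{6} + \frac{H}{-1}\right) = 2 H \left(H \frac{1}{6} + H \left(-1\right)\right) = 2 H \left(\frac{H}{6} - H\right) = 2 H \left(- \frac{5 H}{6}\right) = 2 \left(- \frac{5 H^{2}}{6}\right) = - \frac{5 H^{2}}{3}$)
$\frac{1}{T{\left(D{\left(11,A{\left(2,-4 \right)} \right)},-61 \right)}} = \frac{1}{\left(- \frac{5}{3}\right) 1^{2}} = \frac{1}{\left(- \frac{5}{3}\right) 1} = \frac{1}{- \frac{5}{3}} = - \frac{3}{5}$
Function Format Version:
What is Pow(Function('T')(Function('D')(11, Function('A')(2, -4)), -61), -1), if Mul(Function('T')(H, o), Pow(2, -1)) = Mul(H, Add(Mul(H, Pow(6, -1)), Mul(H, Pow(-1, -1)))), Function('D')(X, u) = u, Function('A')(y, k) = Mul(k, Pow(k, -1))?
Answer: Rational(-3, 5) ≈ -0.60000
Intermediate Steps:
Function('A')(y, k) = 1
Function('T')(H, o) = Mul(Rational(-5, 3), Pow(H, 2)) (Function('T')(H, o) = Mul(2, Mul(H, Add(Mul(H, Pow(6, -1)), Mul(H, Pow(-1, -1))))) = Mul(2, Mul(H, Add(Mul(H, Rational(1, 6)), Mul(H, -1)))) = Mul(2, Mul(H, Add(Mul(Rational(1, 6), H), Mul(-1, H)))) = Mul(2, Mul(H, Mul(Rational(-5, 6), H))) = Mul(2, Mul(Rational(-5, 6), Pow(H, 2))) = Mul(Rational(-5, 3), Pow(H, 2)))
Pow(Function('T')(Function('D')(11, Function('A')(2, -4)), -61), -1) = Pow(Mul(Rational(-5, 3), Pow(1, 2)), -1) = Pow(Mul(Rational(-5, 3), 1), -1) = Pow(Rational(-5, 3), -1) = Rational(-3, 5)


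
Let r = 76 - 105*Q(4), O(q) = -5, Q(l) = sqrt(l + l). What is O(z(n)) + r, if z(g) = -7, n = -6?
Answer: 71 - 210*sqrt(2) ≈ -225.98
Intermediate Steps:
Q(l) = sqrt(2)*sqrt(l) (Q(l) = sqrt(2*l) = sqrt(2)*sqrt(l))
r = 76 - 210*sqrt(2) (r = 76 - 105*sqrt(2)*sqrt(4) = 76 - 105*sqrt(2)*2 = 76 - 210*sqrt(2) ≈ -220.98)
O(z(n)) + r = -5 + (76 - 210*sqrt(2)) = 71 - 210*sqrt(2)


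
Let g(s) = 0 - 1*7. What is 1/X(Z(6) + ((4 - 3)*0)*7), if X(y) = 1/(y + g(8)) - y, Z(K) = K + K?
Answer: -5/59 ≈ -0.084746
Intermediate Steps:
Z(K) = 2*K
g(s) = -7 (g(s) = 0 - 7 = -7)
X(y) = 1/(-7 + y) - y (X(y) = 1/(y - 7) - y = 1/(-7 + y) - y)
1/X(Z(6) + ((4 - 3)*0)*7) = 1/((1 - (2*6 + ((4 - 3)*0)*7)² + 7*(2*6 + ((4 - 3)*0)*7))/(-7 + (2*6 + ((4 - 3)*0)*7))) = 1/((1 - (12 + (1*0)*7)² + 7*(12 + (1*0)*7))/(-7 + (12 + (1*0)*7))) = 1/((1 - (12 + 0*7)² + 7*(12 + 0*7))/(-7 + (12 + 0*7))) = 1/((1 - (12 + 0)² + 7*(12 + 0))/(-7 + (12 + 0))) = 1/((1 - 1*12² + 7*12)/(-7 + 12)) = 1/((1 - 1*144 + 84)/5) = 1/((1 - 144 + 84)/5) = 1/((⅕)*(-59)) = 1/(-59/5) = -5/59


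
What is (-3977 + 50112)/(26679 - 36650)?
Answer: -46135/9971 ≈ -4.6269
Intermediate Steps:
(-3977 + 50112)/(26679 - 36650) = 46135/(-9971) = 46135*(-1/9971) = -46135/9971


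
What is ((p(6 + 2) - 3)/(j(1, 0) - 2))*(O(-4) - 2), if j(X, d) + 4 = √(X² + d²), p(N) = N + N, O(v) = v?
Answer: 78/5 ≈ 15.600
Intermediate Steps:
p(N) = 2*N
j(X, d) = -4 + √(X² + d²)
((p(6 + 2) - 3)/(j(1, 0) - 2))*(O(-4) - 2) = ((2*(6 + 2) - 3)/((-4 + √(1² + 0²)) - 2))*(-4 - 2) = ((2*8 - 3)/((-4 + √(1 + 0)) - 2))*(-6) = ((16 - 3)/((-4 + √1) - 2))*(-6) = (13/((-4 + 1) - 2))*(-6) = (13/(-3 - 2))*(-6) = (13/(-5))*(-6) = (13*(-⅕))*(-6) = -13/5*(-6) = 78/5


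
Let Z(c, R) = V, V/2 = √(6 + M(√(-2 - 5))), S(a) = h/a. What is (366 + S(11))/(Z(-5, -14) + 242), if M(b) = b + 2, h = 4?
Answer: 4030/(11*(242 + 2*√(8 + I*√7))) ≈ 1.4789 - 0.0055111*I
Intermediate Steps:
S(a) = 4/a
M(b) = 2 + b
V = 2*√(8 + I*√7) (V = 2*√(6 + (2 + √(-2 - 5))) = 2*√(6 + (2 + √(-7))) = 2*√(6 + (2 + I*√7)) = 2*√(8 + I*√7) ≈ 5.7317 + 0.9232*I)
Z(c, R) = 2*√(8 + I*√7)
(366 + S(11))/(Z(-5, -14) + 242) = (366 + 4/11)/(2*√(8 + I*√7) + 242) = (366 + 4*(1/11))/(242 + 2*√(8 + I*√7)) = (366 + 4/11)/(242 + 2*√(8 + I*√7)) = 4030/(11*(242 + 2*√(8 + I*√7)))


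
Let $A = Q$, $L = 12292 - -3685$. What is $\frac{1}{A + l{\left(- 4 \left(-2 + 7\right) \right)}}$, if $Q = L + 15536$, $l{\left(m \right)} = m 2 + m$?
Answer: $\frac{1}{31453} \approx 3.1793 \cdot 10^{-5}$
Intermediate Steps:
$L = 15977$ ($L = 12292 + 3685 = 15977$)
$l{\left(m \right)} = 3 m$ ($l{\left(m \right)} = 2 m + m = 3 m$)
$Q = 31513$ ($Q = 15977 + 15536 = 31513$)
$A = 31513$
$\frac{1}{A + l{\left(- 4 \left(-2 + 7\right) \right)}} = \frac{1}{31513 + 3 \left(- 4 \left(-2 + 7\right)\right)} = \frac{1}{31513 + 3 \left(\left(-4\right) 5\right)} = \frac{1}{31513 + 3 \left(-20\right)} = \frac{1}{31513 - 60} = \frac{1}{31453}$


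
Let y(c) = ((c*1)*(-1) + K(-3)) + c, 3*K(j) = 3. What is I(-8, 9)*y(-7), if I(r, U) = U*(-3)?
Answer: -27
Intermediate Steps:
K(j) = 1 (K(j) = (⅓)*3 = 1)
I(r, U) = -3*U
y(c) = 1 (y(c) = ((c*1)*(-1) + 1) + c = (c*(-1) + 1) + c = (-c + 1) + c = (1 - c) + c = 1)
I(-8, 9)*y(-7) = -3*9*1 = -27*1 = -27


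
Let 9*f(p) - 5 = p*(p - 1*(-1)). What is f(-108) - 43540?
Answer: -380299/9 ≈ -42255.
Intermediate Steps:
f(p) = 5/9 + p*(1 + p)/9 (f(p) = 5/9 + (p*(p - 1*(-1)))/9 = 5/9 + (p*(p + 1))/9 = 5/9 + (p*(1 + p))/9 = 5/9 + p*(1 + p)/9)
f(-108) - 43540 = (5/9 + (⅑)*(-108) + (⅑)*(-108)²) - 43540 = (5/9 - 12 + (⅑)*11664) - 43540 = (5/9 - 12 + 1296) - 43540 = 11561/9 - 43540 = -380299/9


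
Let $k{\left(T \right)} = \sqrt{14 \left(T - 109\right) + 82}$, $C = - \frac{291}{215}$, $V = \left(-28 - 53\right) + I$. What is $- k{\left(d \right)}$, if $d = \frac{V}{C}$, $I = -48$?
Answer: $- \frac{3 i \sqrt{114654}}{97} \approx - 10.472 i$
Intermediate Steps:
$V = -129$ ($V = \left(-28 - 53\right) - 48 = -81 - 48 = -129$)
$C = - \frac{291}{215}$ ($C = \left(-291\right) \frac{1}{215} = - \frac{291}{215} \approx -1.3535$)
$d = \frac{9245}{97}$ ($d = - \frac{129}{- \frac{291}{215}} = \left(-129\right) \left(- \frac{215}{291}\right) = \frac{9245}{97} \approx 95.309$)
$k{\left(T \right)} = \sqrt{-1444 + 14 T}$ ($k{\left(T \right)} = \sqrt{14 \left(-109 + T\right) + 82} = \sqrt{\left(-1526 + 14 T\right) + 82} = \sqrt{-1444 + 14 T}$)
$- k{\left(d \right)} = - \sqrt{-1444 + 14 \cdot \frac{9245}{97}} = - \sqrt{-1444 + \frac{129430}{97}} = - \sqrt{- \frac{10638}{97}} = - \frac{3 i \sqrt{114654}}{97}$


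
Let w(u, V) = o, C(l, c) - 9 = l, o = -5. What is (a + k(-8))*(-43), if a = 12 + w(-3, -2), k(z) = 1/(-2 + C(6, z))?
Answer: -3956/13 ≈ -304.31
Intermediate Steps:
C(l, c) = 9 + l
k(z) = 1/13 (k(z) = 1/(-2 + (9 + 6)) = 1/(-2 + 15) = 1/13)
w(u, V) = -5
a = 7 (a = 12 - 5 = 7)
(a + k(-8))*(-43) = (7 + 1/13)*(-43) = (92/13)*(-43) = -3956/13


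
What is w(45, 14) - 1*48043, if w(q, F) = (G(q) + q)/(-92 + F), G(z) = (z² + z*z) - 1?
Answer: -1875724/39 ≈ -48096.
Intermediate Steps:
G(z) = -1 + 2*z² (G(z) = (z² + z²) - 1 = 2*z² - 1 = -1 + 2*z²)
w(q, F) = (-1 + q + 2*q²)/(-92 + F) (w(q, F) = ((-1 + 2*q²) + q)/(-92 + F) = (-1 + q + 2*q²)/(-92 + F))
w(45, 14) - 1*48043 = (-1 + 45 + 2*45²)/(-92 + 14) - 1*48043 = (-1 + 45 + 2*2025)/(-78) - 48043 = -(-1 + 45 + 4050)/78 - 48043 = -1/78*4094 - 48043 = -2047/39 - 48043 = -1875724/39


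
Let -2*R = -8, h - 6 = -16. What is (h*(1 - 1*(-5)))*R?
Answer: -240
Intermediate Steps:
h = -10 (h = 6 - 16 = -10)
R = 4 (R = -½*(-8) = 4)
(h*(1 - 1*(-5)))*R = -10*(1 - 1*(-5))*4 = -10*(1 + 5)*4 = -10*6*4 = -60*4 = -240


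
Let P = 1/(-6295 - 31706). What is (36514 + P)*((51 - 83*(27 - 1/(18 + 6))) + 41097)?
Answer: 1295782243433563/912024 ≈ 1.4208e+9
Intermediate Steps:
P = -1/38001 (P = 1/(-38001) = -1/38001 ≈ -2.6315e-5)
(36514 + P)*((51 - 83*(27 - 1/(18 + 6))) + 41097) = (36514 - 1/38001)*((51 - 83*(27 - 1/(18 + 6))) + 41097) = 1387568513*((51 - 83*(27 - 1/24)) + 41097)/38001 = 1387568513*((51 - 83*647/24) + 41097)/38001 = 1387568513*((51 - 53701/24) + 41097)/38001 = 1387568513*(-52477/24 + 41097)/38001 = (1387568513/38001)*(933851/24) = 1295782243433563/912024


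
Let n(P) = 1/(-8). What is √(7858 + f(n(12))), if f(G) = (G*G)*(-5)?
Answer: √502907/8 ≈ 88.645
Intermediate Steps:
n(P) = -⅛
f(G) = -5*G² (f(G) = G²*(-5) = -5*G²)
√(7858 + f(n(12))) = √(7858 - 5*(-⅛)²) = √(7858 - 5*1/64) = √(7858 - 5/64) = √(502907/64) = √502907/8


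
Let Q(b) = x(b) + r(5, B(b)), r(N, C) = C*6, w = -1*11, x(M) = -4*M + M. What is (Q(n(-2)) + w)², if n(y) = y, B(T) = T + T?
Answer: 841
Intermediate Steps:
B(T) = 2*T
x(M) = -3*M
w = -11
r(N, C) = 6*C
Q(b) = 9*b (Q(b) = -3*b + 6*(2*b) = -3*b + 12*b = 9*b)
(Q(n(-2)) + w)² = (9*(-2) - 11)² = (-18 - 11)² = (-29)² = 841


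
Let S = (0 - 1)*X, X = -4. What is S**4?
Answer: 256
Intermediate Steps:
S = 4 (S = (0 - 1)*(-4) = -1*(-4) = 4)
S**4 = 4**4 = 256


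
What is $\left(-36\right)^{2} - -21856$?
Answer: $23152$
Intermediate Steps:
$\left(-36\right)^{2} - -21856 = 1296 + 21856 = 23152$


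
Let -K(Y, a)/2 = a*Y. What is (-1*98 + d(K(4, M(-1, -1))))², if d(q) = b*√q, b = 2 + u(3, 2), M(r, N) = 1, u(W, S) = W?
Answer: 9404 - 1960*I*√2 ≈ 9404.0 - 2771.9*I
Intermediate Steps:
K(Y, a) = -2*Y*a (K(Y, a) = -2*a*Y = -2*Y*a)
b = 5 (b = 2 + 3 = 5)
d(q) = 5*√q
(-1*98 + d(K(4, M(-1, -1))))² = (-1*98 + 5*√(-2*4*1))² = (-98 + 5*√(-8))² = (-98 + 5*(2*I*√2))² = (-98 + 10*I*√2)²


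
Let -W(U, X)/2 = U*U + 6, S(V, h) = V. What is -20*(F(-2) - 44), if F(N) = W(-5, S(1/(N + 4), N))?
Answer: 2120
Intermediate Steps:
W(U, X) = -12 - 2*U² (W(U, X) = -2*(U*U + 6) = -2*(U² + 6) = -2*(6 + U²) = -12 - 2*U²)
F(N) = -62 (F(N) = -12 - 2*(-5)² = -12 - 2*25 = -12 - 50 = -62)
-20*(F(-2) - 44) = -20*(-62 - 44) = -20*(-106) = 2120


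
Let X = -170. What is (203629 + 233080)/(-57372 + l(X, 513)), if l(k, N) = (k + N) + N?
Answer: -436709/56516 ≈ -7.7272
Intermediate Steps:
l(k, N) = k + 2*N (l(k, N) = (N + k) + N = k + 2*N)
(203629 + 233080)/(-57372 + l(X, 513)) = (203629 + 233080)/(-57372 + (-170 + 2*513)) = 436709/(-57372 + (-170 + 1026)) = 436709/(-57372 + 856) = 436709/(-56516) = 436709*(-1/56516) = -436709/56516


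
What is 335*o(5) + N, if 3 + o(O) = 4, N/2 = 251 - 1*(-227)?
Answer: 1291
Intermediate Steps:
N = 956 (N = 2*(251 - 1*(-227)) = 2*(251 + 227) = 2*478 = 956)
o(O) = 1 (o(O) = -3 + 4 = 1)
335*o(5) + N = 335*1 + 956 = 335 + 956 = 1291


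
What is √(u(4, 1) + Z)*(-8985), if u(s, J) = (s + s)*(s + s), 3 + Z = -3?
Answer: -8985*√58 ≈ -68428.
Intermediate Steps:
Z = -6 (Z = -3 - 3 = -6)
u(s, J) = 4*s² (u(s, J) = (2*s)*(2*s) = 4*s²)
√(u(4, 1) + Z)*(-8985) = √(4*4² - 6)*(-8985) = √(4*16 - 6)*(-8985) = √(64 - 6)*(-8985) = √58*(-8985) = -8985*√58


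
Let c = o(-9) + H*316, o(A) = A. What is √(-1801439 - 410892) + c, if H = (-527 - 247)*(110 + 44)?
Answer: -37665945 + I*√2212331 ≈ -3.7666e+7 + 1487.4*I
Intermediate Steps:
H = -119196 (H = -774*154 = -119196)
c = -37665945 (c = -9 - 119196*316 = -9 - 37665936 = -37665945)
√(-1801439 - 410892) + c = √(-1801439 - 410892) - 37665945 = √(-2212331) - 37665945 = I*√2212331 - 37665945 = -37665945 + I*√2212331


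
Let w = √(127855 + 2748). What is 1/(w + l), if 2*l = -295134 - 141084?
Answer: -218109/47571405278 - √130603/47571405278 ≈ -4.5925e-6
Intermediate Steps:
l = -218109 (l = (-295134 - 141084)/2 = (½)*(-436218) = -218109)
w = √130603 ≈ 361.39
1/(w + l) = 1/(√130603 - 218109) = 1/(-218109 + √130603)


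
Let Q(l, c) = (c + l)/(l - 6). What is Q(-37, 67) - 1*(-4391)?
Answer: 188783/43 ≈ 4390.3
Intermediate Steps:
Q(l, c) = (c + l)/(-6 + l)
Q(-37, 67) - 1*(-4391) = (67 - 37)/(-6 - 37) - 1*(-4391) = 30/(-43) + 4391 = -1/43*30 + 4391 = -30/43 + 4391 = 188783/43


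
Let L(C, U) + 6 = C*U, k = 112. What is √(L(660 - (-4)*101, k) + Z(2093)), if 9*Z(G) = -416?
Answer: √1072042/3 ≈ 345.13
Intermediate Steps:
Z(G) = -416/9 (Z(G) = (⅑)*(-416) = -416/9)
L(C, U) = -6 + C*U
√(L(660 - (-4)*101, k) + Z(2093)) = √((-6 + (660 - (-4)*101)*112) - 416/9) = √((-6 + (660 - 1*(-404))*112) - 416/9) = √((-6 + (660 + 404)*112) - 416/9) = √((-6 + 1064*112) - 416/9) = √((-6 + 119168) - 416/9) = √(119162 - 416/9) = √(1072042/9) = √1072042/3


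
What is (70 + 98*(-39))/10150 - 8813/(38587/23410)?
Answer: -149586780566/27975575 ≈ -5347.0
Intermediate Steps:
(70 + 98*(-39))/10150 - 8813/(38587/23410) = (70 - 3822)*(1/10150) - 8813/(38587*(1/23410)) = -3752*1/10150 - 8813/38587/23410 = -268/725 - 8813*23410/38587 = -268/725 - 206312330/38587 = -149586780566/27975575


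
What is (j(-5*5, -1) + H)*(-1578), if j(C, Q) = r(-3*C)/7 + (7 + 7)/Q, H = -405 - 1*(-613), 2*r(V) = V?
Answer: -2202099/7 ≈ -3.1459e+5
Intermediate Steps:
r(V) = V/2
H = 208 (H = -405 + 613 = 208)
j(C, Q) = 14/Q - 3*C/14 (j(C, Q) = ((-3*C)/2)/7 + (7 + 7)/Q = -3*C/2*(⅐) + 14/Q = -3*C/14 + 14/Q = 14/Q - 3*C/14)
(j(-5*5, -1) + H)*(-1578) = ((14/(-1) - (-15)*5/14) + 208)*(-1578) = ((14*(-1) - 3/14*(-25)) + 208)*(-1578) = ((-14 + 75/14) + 208)*(-1578) = (-121/14 + 208)*(-1578) = (2791/14)*(-1578) = -2202099/7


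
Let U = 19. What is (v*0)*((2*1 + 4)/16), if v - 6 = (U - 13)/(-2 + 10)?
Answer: 0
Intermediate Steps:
v = 27/4 (v = 6 + (19 - 13)/(-2 + 10) = 6 + 6/8 = 6 + 6*(⅛) = 6 + ¾ = 27/4 ≈ 6.7500)
(v*0)*((2*1 + 4)/16) = ((27/4)*0)*((2*1 + 4)/16) = 0*((2 + 4)*(1/16)) = 0*(6*(1/16)) = 0*(3/8) = 0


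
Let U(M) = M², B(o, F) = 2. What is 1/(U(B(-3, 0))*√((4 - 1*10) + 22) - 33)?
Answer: -1/17 ≈ -0.058824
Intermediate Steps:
1/(U(B(-3, 0))*√((4 - 1*10) + 22) - 33) = 1/(2²*√((4 - 1*10) + 22) - 33) = 1/(4*√((4 - 10) + 22) - 33) = 1/(4*√(-6 + 22) - 33) = 1/(4*√16 - 33) = 1/(4*4 - 33) = 1/(16 - 33) = 1/(-17) = -1/17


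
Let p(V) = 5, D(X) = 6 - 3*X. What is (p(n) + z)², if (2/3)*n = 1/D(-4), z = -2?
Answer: 9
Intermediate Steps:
n = 1/12 (n = 3/(2*(6 - 3*(-4))) = 3/(2*(6 + 12)) = (3/2)/18 = (3/2)*(1/18) = 1/12 ≈ 0.083333)
(p(n) + z)² = (5 - 2)² = 3² = 9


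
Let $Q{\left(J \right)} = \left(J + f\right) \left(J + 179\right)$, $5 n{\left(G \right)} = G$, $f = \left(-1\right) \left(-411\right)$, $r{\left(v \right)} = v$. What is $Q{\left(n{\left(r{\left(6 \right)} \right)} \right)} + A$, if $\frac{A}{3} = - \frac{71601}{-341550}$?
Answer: $\frac{563778133}{7590} \approx 74279.0$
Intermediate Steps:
$f = 411$
$A = \frac{23867}{37950}$ ($A = 3 \left(- \frac{71601}{-341550}\right) = 3 \left(\left(-71601\right) \left(- \frac{1}{341550}\right)\right) = 3 \cdot \frac{23867}{113850} = \frac{23867}{37950} \approx 0.62891$)
$n{\left(G \right)} = \frac{G}{5}$
$Q{\left(J \right)} = \left(179 + J\right) \left(411 + J\right)$ ($Q{\left(J \right)} = \left(J + 411\right) \left(J + 179\right) = \left(411 + J\right) \left(179 + J\right) = \left(179 + J\right) \left(411 + J\right)$)
$Q{\left(n{\left(r{\left(6 \right)} \right)} \right)} + A = \left(73569 + \left(\frac{1}{5} \cdot 6\right)^{2} + 590 \cdot \frac{1}{5} \cdot 6\right) + \frac{23867}{37950} = \left(73569 + \left(\frac{6}{5}\right)^{2} + 590 \cdot \frac{6}{5}\right) + \frac{23867}{37950} = \left(73569 + \frac{36}{25} + 708\right) + \frac{23867}{37950} = \frac{1856961}{25} + \frac{23867}{37950} = \frac{563778133}{7590}$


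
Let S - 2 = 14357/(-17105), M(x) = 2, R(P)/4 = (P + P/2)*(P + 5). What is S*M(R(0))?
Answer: 39706/17105 ≈ 2.3213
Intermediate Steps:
R(P) = 6*P*(5 + P) (R(P) = 4*((P + P/2)*(P + 5)) = 4*((P + P*(½))*(5 + P)) = 4*((P + P/2)*(5 + P)) = 4*((3*P/2)*(5 + P)) = 4*(3*P*(5 + P)/2) = 6*P*(5 + P))
S = 19853/17105 (S = 2 + 14357/(-17105) = 2 + 14357*(-1/17105) = 2 - 14357/17105 = 19853/17105 ≈ 1.1607)
S*M(R(0)) = (19853/17105)*2 = 39706/17105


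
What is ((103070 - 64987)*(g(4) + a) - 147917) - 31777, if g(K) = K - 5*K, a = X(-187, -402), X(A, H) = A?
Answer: -7910543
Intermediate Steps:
a = -187
g(K) = -4*K
((103070 - 64987)*(g(4) + a) - 147917) - 31777 = ((103070 - 64987)*(-4*4 - 187) - 147917) - 31777 = (38083*(-16 - 187) - 147917) - 31777 = (38083*(-203) - 147917) - 31777 = (-7730849 - 147917) - 31777 = -7878766 - 31777 = -7910543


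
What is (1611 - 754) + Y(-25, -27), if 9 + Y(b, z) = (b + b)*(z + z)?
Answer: 3548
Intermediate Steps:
Y(b, z) = -9 + 4*b*z (Y(b, z) = -9 + (b + b)*(z + z) = -9 + (2*b)*(2*z) = -9 + 4*b*z)
(1611 - 754) + Y(-25, -27) = (1611 - 754) + (-9 + 4*(-25)*(-27)) = 857 + (-9 + 2700) = 857 + 2691 = 3548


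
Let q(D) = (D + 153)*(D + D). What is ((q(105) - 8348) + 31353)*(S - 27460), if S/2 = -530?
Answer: -2201316200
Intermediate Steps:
q(D) = 2*D*(153 + D) (q(D) = (153 + D)*(2*D) = 2*D*(153 + D))
S = -1060 (S = 2*(-530) = -1060)
((q(105) - 8348) + 31353)*(S - 27460) = ((2*105*(153 + 105) - 8348) + 31353)*(-1060 - 27460) = ((2*105*258 - 8348) + 31353)*(-28520) = ((54180 - 8348) + 31353)*(-28520) = (45832 + 31353)*(-28520) = 77185*(-28520) = -2201316200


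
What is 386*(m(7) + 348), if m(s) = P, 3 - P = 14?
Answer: 130082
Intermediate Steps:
P = -11 (P = 3 - 1*14 = 3 - 14 = -11)
m(s) = -11
386*(m(7) + 348) = 386*(-11 + 348) = 386*337 = 130082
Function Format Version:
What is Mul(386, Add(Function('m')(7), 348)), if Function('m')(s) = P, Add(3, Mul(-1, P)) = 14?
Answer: 130082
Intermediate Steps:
P = -11 (P = Add(3, Mul(-1, 14)) = Add(3, -14) = -11)
Function('m')(s) = -11
Mul(386, Add(Function('m')(7), 348)) = Mul(386, Add(-11, 348)) = Mul(386, 337) = 130082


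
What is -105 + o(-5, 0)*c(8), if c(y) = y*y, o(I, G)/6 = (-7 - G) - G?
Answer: -2793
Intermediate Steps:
o(I, G) = -42 - 12*G (o(I, G) = 6*((-7 - G) - G) = 6*(-7 - 2*G) = -42 - 12*G)
c(y) = y²
-105 + o(-5, 0)*c(8) = -105 + (-42 - 12*0)*8² = -105 + (-42 + 0)*64 = -105 - 42*64 = -105 - 2688 = -2793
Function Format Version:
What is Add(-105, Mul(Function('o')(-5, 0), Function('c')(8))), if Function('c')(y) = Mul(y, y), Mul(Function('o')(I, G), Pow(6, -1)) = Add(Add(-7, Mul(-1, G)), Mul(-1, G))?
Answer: -2793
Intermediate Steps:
Function('o')(I, G) = Add(-42, Mul(-12, G)) (Function('o')(I, G) = Mul(6, Add(Add(-7, Mul(-1, G)), Mul(-1, G))) = Mul(6, Add(-7, Mul(-2, G))) = Add(-42, Mul(-12, G)))
Function('c')(y) = Pow(y, 2)
Add(-105, Mul(Function('o')(-5, 0), Function('c')(8))) = Add(-105, Mul(Add(-42, Mul(-12, 0)), Pow(8, 2))) = Add(-105, Mul(Add(-42, 0), 64)) = Add(-105, Mul(-42, 64)) = Add(-105, -2688) = -2793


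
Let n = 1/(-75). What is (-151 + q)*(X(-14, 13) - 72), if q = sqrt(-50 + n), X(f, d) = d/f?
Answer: 154171/14 - 11231*I*sqrt(93)/210 ≈ 11012.0 - 515.75*I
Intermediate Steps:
n = -1/75 ≈ -0.013333
q = 11*I*sqrt(93)/15 (q = sqrt(-50 - 1/75) = sqrt(-3751/75) = 11*I*sqrt(93)/15 ≈ 7.072*I)
(-151 + q)*(X(-14, 13) - 72) = (-151 + 11*I*sqrt(93)/15)*(13/(-14) - 72) = (-151 + 11*I*sqrt(93)/15)*(13*(-1/14) - 72) = (-151 + 11*I*sqrt(93)/15)*(-13/14 - 72) = (-151 + 11*I*sqrt(93)/15)*(-1021/14) = 154171/14 - 11231*I*sqrt(93)/210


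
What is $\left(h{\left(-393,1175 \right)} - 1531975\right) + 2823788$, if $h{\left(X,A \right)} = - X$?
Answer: $1292206$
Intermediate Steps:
$\left(h{\left(-393,1175 \right)} - 1531975\right) + 2823788 = \left(\left(-1\right) \left(-393\right) - 1531975\right) + 2823788 = \left(393 - 1531975\right) + 2823788 = -1531582 + 2823788 = 1292206$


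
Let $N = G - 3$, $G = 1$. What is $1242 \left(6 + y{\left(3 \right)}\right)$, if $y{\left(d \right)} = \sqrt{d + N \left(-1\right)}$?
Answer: $7452 + 1242 \sqrt{5} \approx 10229.0$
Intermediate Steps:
$N = -2$ ($N = 1 - 3 = -2$)
$y{\left(d \right)} = \sqrt{2 + d}$ ($y{\left(d \right)} = \sqrt{d - -2} = \sqrt{d + 2} = \sqrt{2 + d}$)
$1242 \left(6 + y{\left(3 \right)}\right) = 1242 \left(6 + \sqrt{2 + 3}\right) = 1242 \left(6 + \sqrt{5}\right) = 7452 + 1242 \sqrt{5}$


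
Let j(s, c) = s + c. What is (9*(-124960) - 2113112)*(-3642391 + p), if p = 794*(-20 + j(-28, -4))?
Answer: 11926839049608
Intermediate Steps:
j(s, c) = c + s
p = -41288 (p = 794*(-20 + (-4 - 28)) = 794*(-20 - 32) = 794*(-52) = -41288)
(9*(-124960) - 2113112)*(-3642391 + p) = (9*(-124960) - 2113112)*(-3642391 - 41288) = (-1124640 - 2113112)*(-3683679) = -3237752*(-3683679) = 11926839049608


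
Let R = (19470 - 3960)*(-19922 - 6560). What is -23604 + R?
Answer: -410759424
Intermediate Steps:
R = -410735820 (R = 15510*(-26482) = -410735820)
-23604 + R = -23604 - 410735820 = -410759424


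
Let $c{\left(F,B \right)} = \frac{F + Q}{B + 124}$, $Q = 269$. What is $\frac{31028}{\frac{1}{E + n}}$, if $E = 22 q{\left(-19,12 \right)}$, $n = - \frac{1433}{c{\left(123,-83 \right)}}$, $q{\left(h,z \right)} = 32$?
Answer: $\frac{1684936755}{98} \approx 1.7193 \cdot 10^{7}$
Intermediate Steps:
$c{\left(F,B \right)} = \frac{269 + F}{124 + B}$ ($c{\left(F,B \right)} = \frac{F + 269}{B + 124} = \frac{269 + F}{124 + B}$)
$n = - \frac{58753}{392}$ ($n = - \frac{1433}{\frac{1}{124 - 83} \left(269 + 123\right)} = - \frac{1433}{\frac{1}{41} \cdot 392} = - \frac{1433}{\frac{392}{41}} = \left(-1433\right) \frac{41}{392} = - \frac{58753}{392} \approx -149.88$)
$E = 704$ ($E = 22 \cdot 32 = 704$)
$\frac{31028}{\frac{1}{E + n}} = \frac{31028}{\frac{1}{704 - \frac{58753}{392}}} = \frac{31028}{\frac{1}{\frac{217215}{392}}} = \frac{31028}{\frac{392}{217215}} = 31028 \cdot \frac{217215}{392} = \frac{1684936755}{98}$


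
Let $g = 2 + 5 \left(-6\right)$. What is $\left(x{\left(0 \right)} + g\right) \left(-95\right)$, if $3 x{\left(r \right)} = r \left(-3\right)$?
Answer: $2660$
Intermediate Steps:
$x{\left(r \right)} = - r$ ($x{\left(r \right)} = \frac{r \left(-3\right)}{3} = \frac{\left(-3\right) r}{3} = - r$)
$g = -28$ ($g = 2 - 30 = -28$)
$\left(x{\left(0 \right)} + g\right) \left(-95\right) = \left(\left(-1\right) 0 - 28\right) \left(-95\right) = \left(0 - 28\right) \left(-95\right) = \left(-28\right) \left(-95\right) = 2660$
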